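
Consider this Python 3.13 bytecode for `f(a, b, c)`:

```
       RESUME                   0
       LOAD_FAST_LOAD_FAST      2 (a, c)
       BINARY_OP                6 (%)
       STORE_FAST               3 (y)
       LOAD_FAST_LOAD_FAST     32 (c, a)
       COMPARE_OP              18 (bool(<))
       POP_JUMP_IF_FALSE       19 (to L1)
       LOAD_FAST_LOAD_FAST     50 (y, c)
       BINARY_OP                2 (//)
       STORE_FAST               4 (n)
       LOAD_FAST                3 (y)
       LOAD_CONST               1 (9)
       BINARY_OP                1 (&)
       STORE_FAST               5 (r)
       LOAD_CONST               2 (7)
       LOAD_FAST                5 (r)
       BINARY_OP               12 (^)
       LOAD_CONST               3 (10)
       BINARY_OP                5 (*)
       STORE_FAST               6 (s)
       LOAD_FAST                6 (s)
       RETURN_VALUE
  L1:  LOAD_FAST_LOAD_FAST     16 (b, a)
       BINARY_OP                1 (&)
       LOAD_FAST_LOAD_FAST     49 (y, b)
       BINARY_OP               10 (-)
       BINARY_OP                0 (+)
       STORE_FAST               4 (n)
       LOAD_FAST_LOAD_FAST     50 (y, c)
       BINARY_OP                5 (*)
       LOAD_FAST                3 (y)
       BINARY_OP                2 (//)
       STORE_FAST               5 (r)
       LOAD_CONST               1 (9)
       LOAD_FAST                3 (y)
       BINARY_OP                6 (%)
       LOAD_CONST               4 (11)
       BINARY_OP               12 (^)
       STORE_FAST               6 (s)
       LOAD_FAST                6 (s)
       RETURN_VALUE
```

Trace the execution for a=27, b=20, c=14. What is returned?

LOAD_FAST_LOAD_FAST a,c → push 27,14. Stack: [27, 14]
BINARY_OP % → 27 % 14 = 13. Stack: [13]
STORE_FAST y → y=13. Stack: []
LOAD_FAST_LOAD_FAST c,a → push 14,27. Stack: [14, 27]
COMPARE_OP bool(<) → 14 vs 27 = True. Stack: [True]
POP_JUMP_IF_FALSE → pop True; no jump. Stack: []
LOAD_FAST_LOAD_FAST y,c → push 13,14. Stack: [13, 14]
BINARY_OP // → 13 // 14 = 0. Stack: [0]
STORE_FAST n → n=0. Stack: []
LOAD_FAST y → push 13. Stack: [13]
LOAD_CONST → push 9. Stack: [13, 9]
BINARY_OP & → 13 & 9 = 9. Stack: [9]
STORE_FAST r → r=9. Stack: []
LOAD_CONST → push 7. Stack: [7]
LOAD_FAST r → push 9. Stack: [7, 9]
BINARY_OP ^ → 7 ^ 9 = 14. Stack: [14]
LOAD_CONST → push 10. Stack: [14, 10]
BINARY_OP * → 14 * 10 = 140. Stack: [140]
STORE_FAST s → s=140. Stack: []
LOAD_FAST s → push 140. Stack: [140]
RETURN_VALUE → return 140.

140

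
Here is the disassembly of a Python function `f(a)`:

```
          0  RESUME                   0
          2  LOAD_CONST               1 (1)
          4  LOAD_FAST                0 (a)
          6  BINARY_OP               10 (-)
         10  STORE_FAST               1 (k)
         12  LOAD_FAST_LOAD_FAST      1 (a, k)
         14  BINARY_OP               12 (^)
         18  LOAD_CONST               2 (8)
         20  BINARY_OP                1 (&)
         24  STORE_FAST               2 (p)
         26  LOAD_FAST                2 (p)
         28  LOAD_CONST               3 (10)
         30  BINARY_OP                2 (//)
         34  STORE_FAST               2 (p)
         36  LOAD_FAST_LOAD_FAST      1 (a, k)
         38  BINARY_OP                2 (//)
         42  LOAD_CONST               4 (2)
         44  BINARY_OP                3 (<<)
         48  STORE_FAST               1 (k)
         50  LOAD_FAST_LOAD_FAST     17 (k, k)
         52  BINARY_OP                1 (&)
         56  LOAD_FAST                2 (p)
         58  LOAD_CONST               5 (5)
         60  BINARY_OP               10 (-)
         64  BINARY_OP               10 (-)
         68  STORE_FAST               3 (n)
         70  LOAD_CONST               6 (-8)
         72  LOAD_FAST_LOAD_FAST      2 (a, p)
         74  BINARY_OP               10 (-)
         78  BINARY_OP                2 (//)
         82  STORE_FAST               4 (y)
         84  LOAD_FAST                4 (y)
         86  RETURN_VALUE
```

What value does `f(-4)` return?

LOAD_CONST → push 1. Stack: [1]
LOAD_FAST a → push -4. Stack: [1, -4]
BINARY_OP - → 1 - -4 = 5. Stack: [5]
STORE_FAST k → k=5. Stack: []
LOAD_FAST_LOAD_FAST a,k → push -4,5. Stack: [-4, 5]
BINARY_OP ^ → -4 ^ 5 = -7. Stack: [-7]
LOAD_CONST → push 8. Stack: [-7, 8]
BINARY_OP & → -7 & 8 = 8. Stack: [8]
STORE_FAST p → p=8. Stack: []
LOAD_FAST p → push 8. Stack: [8]
LOAD_CONST → push 10. Stack: [8, 10]
BINARY_OP // → 8 // 10 = 0. Stack: [0]
STORE_FAST p → p=0. Stack: []
LOAD_FAST_LOAD_FAST a,k → push -4,5. Stack: [-4, 5]
BINARY_OP // → -4 // 5 = -1. Stack: [-1]
LOAD_CONST → push 2. Stack: [-1, 2]
BINARY_OP << → -1 << 2 = -4. Stack: [-4]
STORE_FAST k → k=-4. Stack: []
LOAD_FAST_LOAD_FAST k,k → push -4,-4. Stack: [-4, -4]
BINARY_OP & → -4 & -4 = -4. Stack: [-4]
LOAD_FAST p → push 0. Stack: [-4, 0]
LOAD_CONST → push 5. Stack: [-4, 0, 5]
BINARY_OP - → 0 - 5 = -5. Stack: [-4, -5]
BINARY_OP - → -4 - -5 = 1. Stack: [1]
STORE_FAST n → n=1. Stack: []
LOAD_CONST → push -8. Stack: [-8]
LOAD_FAST_LOAD_FAST a,p → push -4,0. Stack: [-8, -4, 0]
BINARY_OP - → -4 - 0 = -4. Stack: [-8, -4]
BINARY_OP // → -8 // -4 = 2. Stack: [2]
STORE_FAST y → y=2. Stack: []
LOAD_FAST y → push 2. Stack: [2]
RETURN_VALUE → return 2.

2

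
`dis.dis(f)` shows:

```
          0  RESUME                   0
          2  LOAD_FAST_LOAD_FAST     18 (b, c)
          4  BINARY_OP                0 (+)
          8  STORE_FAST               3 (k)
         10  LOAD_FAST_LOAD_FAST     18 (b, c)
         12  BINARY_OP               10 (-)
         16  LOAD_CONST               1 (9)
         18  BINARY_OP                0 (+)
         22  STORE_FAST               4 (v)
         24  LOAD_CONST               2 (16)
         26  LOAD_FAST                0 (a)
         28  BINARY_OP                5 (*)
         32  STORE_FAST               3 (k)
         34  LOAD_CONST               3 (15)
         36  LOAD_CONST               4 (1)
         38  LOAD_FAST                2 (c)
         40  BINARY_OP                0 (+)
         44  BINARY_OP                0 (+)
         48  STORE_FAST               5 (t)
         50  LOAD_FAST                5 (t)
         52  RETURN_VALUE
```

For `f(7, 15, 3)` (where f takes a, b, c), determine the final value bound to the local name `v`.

21

LOAD_FAST_LOAD_FAST b,c → push 15,3. Stack: [15, 3]
BINARY_OP + → 15 + 3 = 18. Stack: [18]
STORE_FAST k → k=18. Stack: []
LOAD_FAST_LOAD_FAST b,c → push 15,3. Stack: [15, 3]
BINARY_OP - → 15 - 3 = 12. Stack: [12]
LOAD_CONST → push 9. Stack: [12, 9]
BINARY_OP + → 12 + 9 = 21. Stack: [21]
STORE_FAST v → v=21. Stack: []
LOAD_CONST → push 16. Stack: [16]
LOAD_FAST a → push 7. Stack: [16, 7]
BINARY_OP * → 16 * 7 = 112. Stack: [112]
STORE_FAST k → k=112. Stack: []
LOAD_CONST → push 15. Stack: [15]
LOAD_CONST → push 1. Stack: [15, 1]
LOAD_FAST c → push 3. Stack: [15, 1, 3]
BINARY_OP + → 1 + 3 = 4. Stack: [15, 4]
BINARY_OP + → 15 + 4 = 19. Stack: [19]
STORE_FAST t → t=19. Stack: []
LOAD_FAST t → push 19. Stack: [19]
RETURN_VALUE → return 19.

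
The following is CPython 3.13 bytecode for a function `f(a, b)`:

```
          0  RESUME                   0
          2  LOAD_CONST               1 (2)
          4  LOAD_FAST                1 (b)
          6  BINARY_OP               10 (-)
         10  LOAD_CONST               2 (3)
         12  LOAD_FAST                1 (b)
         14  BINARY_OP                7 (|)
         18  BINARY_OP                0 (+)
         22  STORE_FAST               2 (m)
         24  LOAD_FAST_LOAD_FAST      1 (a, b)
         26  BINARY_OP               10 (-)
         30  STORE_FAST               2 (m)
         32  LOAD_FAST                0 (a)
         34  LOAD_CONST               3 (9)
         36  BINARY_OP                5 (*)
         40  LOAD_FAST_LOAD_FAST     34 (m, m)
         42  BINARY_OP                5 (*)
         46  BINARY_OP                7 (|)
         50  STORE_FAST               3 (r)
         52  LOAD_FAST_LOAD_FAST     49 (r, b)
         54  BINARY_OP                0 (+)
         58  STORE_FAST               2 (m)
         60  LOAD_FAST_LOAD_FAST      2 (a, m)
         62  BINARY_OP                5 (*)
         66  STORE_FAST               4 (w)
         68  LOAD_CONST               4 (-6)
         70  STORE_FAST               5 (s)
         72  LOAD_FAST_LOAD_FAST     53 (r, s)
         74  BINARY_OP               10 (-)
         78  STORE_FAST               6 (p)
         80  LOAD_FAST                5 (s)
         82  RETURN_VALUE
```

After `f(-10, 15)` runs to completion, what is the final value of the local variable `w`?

-60

LOAD_CONST → push 2. Stack: [2]
LOAD_FAST b → push 15. Stack: [2, 15]
BINARY_OP - → 2 - 15 = -13. Stack: [-13]
LOAD_CONST → push 3. Stack: [-13, 3]
LOAD_FAST b → push 15. Stack: [-13, 3, 15]
BINARY_OP | → 3 | 15 = 15. Stack: [-13, 15]
BINARY_OP + → -13 + 15 = 2. Stack: [2]
STORE_FAST m → m=2. Stack: []
LOAD_FAST_LOAD_FAST a,b → push -10,15. Stack: [-10, 15]
BINARY_OP - → -10 - 15 = -25. Stack: [-25]
STORE_FAST m → m=-25. Stack: []
LOAD_FAST a → push -10. Stack: [-10]
LOAD_CONST → push 9. Stack: [-10, 9]
BINARY_OP * → -10 * 9 = -90. Stack: [-90]
LOAD_FAST_LOAD_FAST m,m → push -25,-25. Stack: [-90, -25, -25]
BINARY_OP * → -25 * -25 = 625. Stack: [-90, 625]
BINARY_OP | → -90 | 625 = -9. Stack: [-9]
STORE_FAST r → r=-9. Stack: []
LOAD_FAST_LOAD_FAST r,b → push -9,15. Stack: [-9, 15]
BINARY_OP + → -9 + 15 = 6. Stack: [6]
STORE_FAST m → m=6. Stack: []
LOAD_FAST_LOAD_FAST a,m → push -10,6. Stack: [-10, 6]
BINARY_OP * → -10 * 6 = -60. Stack: [-60]
STORE_FAST w → w=-60. Stack: []
LOAD_CONST → push -6. Stack: [-6]
STORE_FAST s → s=-6. Stack: []
LOAD_FAST_LOAD_FAST r,s → push -9,-6. Stack: [-9, -6]
BINARY_OP - → -9 - -6 = -3. Stack: [-3]
STORE_FAST p → p=-3. Stack: []
LOAD_FAST s → push -6. Stack: [-6]
RETURN_VALUE → return -6.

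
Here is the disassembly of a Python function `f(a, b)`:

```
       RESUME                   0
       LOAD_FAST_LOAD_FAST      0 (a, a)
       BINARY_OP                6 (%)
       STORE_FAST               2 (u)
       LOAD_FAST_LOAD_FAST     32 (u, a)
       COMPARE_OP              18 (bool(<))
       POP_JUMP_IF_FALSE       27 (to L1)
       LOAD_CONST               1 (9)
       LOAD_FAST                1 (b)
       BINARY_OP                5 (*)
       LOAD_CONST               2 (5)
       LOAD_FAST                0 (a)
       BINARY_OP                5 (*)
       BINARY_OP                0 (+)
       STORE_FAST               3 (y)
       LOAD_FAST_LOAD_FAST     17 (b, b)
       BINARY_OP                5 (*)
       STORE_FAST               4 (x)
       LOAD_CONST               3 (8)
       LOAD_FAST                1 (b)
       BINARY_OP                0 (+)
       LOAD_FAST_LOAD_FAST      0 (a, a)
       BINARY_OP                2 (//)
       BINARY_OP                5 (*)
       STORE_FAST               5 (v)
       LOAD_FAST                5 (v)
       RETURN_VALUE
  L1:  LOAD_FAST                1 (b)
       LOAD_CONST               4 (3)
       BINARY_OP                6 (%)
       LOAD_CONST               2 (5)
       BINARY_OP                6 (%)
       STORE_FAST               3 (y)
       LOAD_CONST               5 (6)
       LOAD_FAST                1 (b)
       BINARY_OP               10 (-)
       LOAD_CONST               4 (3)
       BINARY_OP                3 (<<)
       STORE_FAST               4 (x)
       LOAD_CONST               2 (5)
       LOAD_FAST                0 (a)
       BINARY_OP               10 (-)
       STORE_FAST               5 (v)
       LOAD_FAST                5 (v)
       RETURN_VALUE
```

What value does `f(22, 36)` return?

44

LOAD_FAST_LOAD_FAST a,a → push 22,22. Stack: [22, 22]
BINARY_OP % → 22 % 22 = 0. Stack: [0]
STORE_FAST u → u=0. Stack: []
LOAD_FAST_LOAD_FAST u,a → push 0,22. Stack: [0, 22]
COMPARE_OP bool(<) → 0 vs 22 = True. Stack: [True]
POP_JUMP_IF_FALSE → pop True; no jump. Stack: []
LOAD_CONST → push 9. Stack: [9]
LOAD_FAST b → push 36. Stack: [9, 36]
BINARY_OP * → 9 * 36 = 324. Stack: [324]
LOAD_CONST → push 5. Stack: [324, 5]
LOAD_FAST a → push 22. Stack: [324, 5, 22]
BINARY_OP * → 5 * 22 = 110. Stack: [324, 110]
BINARY_OP + → 324 + 110 = 434. Stack: [434]
STORE_FAST y → y=434. Stack: []
LOAD_FAST_LOAD_FAST b,b → push 36,36. Stack: [36, 36]
BINARY_OP * → 36 * 36 = 1296. Stack: [1296]
STORE_FAST x → x=1296. Stack: []
LOAD_CONST → push 8. Stack: [8]
LOAD_FAST b → push 36. Stack: [8, 36]
BINARY_OP + → 8 + 36 = 44. Stack: [44]
LOAD_FAST_LOAD_FAST a,a → push 22,22. Stack: [44, 22, 22]
BINARY_OP // → 22 // 22 = 1. Stack: [44, 1]
BINARY_OP * → 44 * 1 = 44. Stack: [44]
STORE_FAST v → v=44. Stack: []
LOAD_FAST v → push 44. Stack: [44]
RETURN_VALUE → return 44.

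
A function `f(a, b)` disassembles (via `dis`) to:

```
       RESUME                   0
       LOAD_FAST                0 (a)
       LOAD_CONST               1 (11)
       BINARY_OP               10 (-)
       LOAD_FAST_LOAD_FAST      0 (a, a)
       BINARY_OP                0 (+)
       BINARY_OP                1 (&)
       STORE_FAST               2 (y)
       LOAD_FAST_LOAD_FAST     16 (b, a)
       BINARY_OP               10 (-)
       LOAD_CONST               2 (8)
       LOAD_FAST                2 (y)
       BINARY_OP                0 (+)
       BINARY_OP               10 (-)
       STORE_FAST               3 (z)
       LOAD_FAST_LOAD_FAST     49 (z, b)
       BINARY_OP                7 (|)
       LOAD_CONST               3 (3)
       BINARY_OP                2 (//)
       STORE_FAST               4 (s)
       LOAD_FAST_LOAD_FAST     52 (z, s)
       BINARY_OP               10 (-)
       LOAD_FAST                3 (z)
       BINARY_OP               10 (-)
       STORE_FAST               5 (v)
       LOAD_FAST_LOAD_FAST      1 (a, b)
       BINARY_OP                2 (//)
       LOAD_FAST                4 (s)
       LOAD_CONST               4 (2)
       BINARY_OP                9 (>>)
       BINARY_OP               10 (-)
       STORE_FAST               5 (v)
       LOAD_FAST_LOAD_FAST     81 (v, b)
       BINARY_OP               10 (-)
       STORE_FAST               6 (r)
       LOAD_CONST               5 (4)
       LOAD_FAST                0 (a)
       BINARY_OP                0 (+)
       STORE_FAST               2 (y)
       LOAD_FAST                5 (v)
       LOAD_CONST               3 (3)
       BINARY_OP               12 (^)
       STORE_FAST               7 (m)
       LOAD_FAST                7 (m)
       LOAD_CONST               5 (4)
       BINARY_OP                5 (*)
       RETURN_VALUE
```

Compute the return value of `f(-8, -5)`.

4

LOAD_FAST a → push -8. Stack: [-8]
LOAD_CONST → push 11. Stack: [-8, 11]
BINARY_OP - → -8 - 11 = -19. Stack: [-19]
LOAD_FAST_LOAD_FAST a,a → push -8,-8. Stack: [-19, -8, -8]
BINARY_OP + → -8 + -8 = -16. Stack: [-19, -16]
BINARY_OP & → -19 & -16 = -32. Stack: [-32]
STORE_FAST y → y=-32. Stack: []
LOAD_FAST_LOAD_FAST b,a → push -5,-8. Stack: [-5, -8]
BINARY_OP - → -5 - -8 = 3. Stack: [3]
LOAD_CONST → push 8. Stack: [3, 8]
LOAD_FAST y → push -32. Stack: [3, 8, -32]
BINARY_OP + → 8 + -32 = -24. Stack: [3, -24]
BINARY_OP - → 3 - -24 = 27. Stack: [27]
STORE_FAST z → z=27. Stack: []
LOAD_FAST_LOAD_FAST z,b → push 27,-5. Stack: [27, -5]
BINARY_OP | → 27 | -5 = -5. Stack: [-5]
LOAD_CONST → push 3. Stack: [-5, 3]
BINARY_OP // → -5 // 3 = -2. Stack: [-2]
STORE_FAST s → s=-2. Stack: []
LOAD_FAST_LOAD_FAST z,s → push 27,-2. Stack: [27, -2]
BINARY_OP - → 27 - -2 = 29. Stack: [29]
LOAD_FAST z → push 27. Stack: [29, 27]
BINARY_OP - → 29 - 27 = 2. Stack: [2]
STORE_FAST v → v=2. Stack: []
LOAD_FAST_LOAD_FAST a,b → push -8,-5. Stack: [-8, -5]
BINARY_OP // → -8 // -5 = 1. Stack: [1]
LOAD_FAST s → push -2. Stack: [1, -2]
LOAD_CONST → push 2. Stack: [1, -2, 2]
BINARY_OP >> → -2 >> 2 = -1. Stack: [1, -1]
BINARY_OP - → 1 - -1 = 2. Stack: [2]
STORE_FAST v → v=2. Stack: []
LOAD_FAST_LOAD_FAST v,b → push 2,-5. Stack: [2, -5]
BINARY_OP - → 2 - -5 = 7. Stack: [7]
STORE_FAST r → r=7. Stack: []
LOAD_CONST → push 4. Stack: [4]
LOAD_FAST a → push -8. Stack: [4, -8]
BINARY_OP + → 4 + -8 = -4. Stack: [-4]
STORE_FAST y → y=-4. Stack: []
LOAD_FAST v → push 2. Stack: [2]
LOAD_CONST → push 3. Stack: [2, 3]
BINARY_OP ^ → 2 ^ 3 = 1. Stack: [1]
STORE_FAST m → m=1. Stack: []
LOAD_FAST m → push 1. Stack: [1]
LOAD_CONST → push 4. Stack: [1, 4]
BINARY_OP * → 1 * 4 = 4. Stack: [4]
RETURN_VALUE → return 4.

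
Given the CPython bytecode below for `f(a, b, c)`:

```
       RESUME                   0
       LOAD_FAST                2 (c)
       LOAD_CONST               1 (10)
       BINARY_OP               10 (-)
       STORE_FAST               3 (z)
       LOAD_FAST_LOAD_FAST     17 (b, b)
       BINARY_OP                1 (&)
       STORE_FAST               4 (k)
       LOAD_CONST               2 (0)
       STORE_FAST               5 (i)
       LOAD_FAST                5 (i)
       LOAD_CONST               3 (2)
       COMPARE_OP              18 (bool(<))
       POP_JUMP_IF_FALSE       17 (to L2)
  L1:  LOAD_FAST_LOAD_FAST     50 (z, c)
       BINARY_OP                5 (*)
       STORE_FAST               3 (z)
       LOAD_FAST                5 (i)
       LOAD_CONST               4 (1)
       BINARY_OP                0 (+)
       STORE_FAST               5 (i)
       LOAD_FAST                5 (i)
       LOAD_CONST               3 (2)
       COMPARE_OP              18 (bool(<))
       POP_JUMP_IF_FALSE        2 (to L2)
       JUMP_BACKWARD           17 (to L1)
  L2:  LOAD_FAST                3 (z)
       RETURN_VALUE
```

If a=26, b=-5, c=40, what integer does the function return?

LOAD_FAST c → push 40. Stack: [40]
LOAD_CONST → push 10. Stack: [40, 10]
BINARY_OP - → 40 - 10 = 30. Stack: [30]
STORE_FAST z → z=30. Stack: []
LOAD_FAST_LOAD_FAST b,b → push -5,-5. Stack: [-5, -5]
BINARY_OP & → -5 & -5 = -5. Stack: [-5]
STORE_FAST k → k=-5. Stack: []
LOAD_CONST → push 0. Stack: [0]
STORE_FAST i → i=0. Stack: []
LOAD_FAST i → push 0. Stack: [0]
LOAD_CONST → push 2. Stack: [0, 2]
COMPARE_OP bool(<) → 0 vs 2 = True. Stack: [True]
POP_JUMP_IF_FALSE → pop True; no jump. Stack: []
LOAD_FAST_LOAD_FAST z,c → push 30,40. Stack: [30, 40]
BINARY_OP * → 30 * 40 = 1200. Stack: [1200]
STORE_FAST z → z=1200. Stack: []
LOAD_FAST i → push 0. Stack: [0]
LOAD_CONST → push 1. Stack: [0, 1]
BINARY_OP + → 0 + 1 = 1. Stack: [1]
STORE_FAST i → i=1. Stack: []
LOAD_FAST i → push 1. Stack: [1]
LOAD_CONST → push 2. Stack: [1, 2]
COMPARE_OP bool(<) → 1 vs 2 = True. Stack: [True]
POP_JUMP_IF_FALSE → pop True; no jump. Stack: []
LOAD_FAST_LOAD_FAST z,c → push 1200,40. Stack: [1200, 40]
BINARY_OP * → 1200 * 40 = 48000. Stack: [48000]
STORE_FAST z → z=48000. Stack: []
LOAD_FAST i → push 1. Stack: [1]
LOAD_CONST → push 1. Stack: [1, 1]
BINARY_OP + → 1 + 1 = 2. Stack: [2]
STORE_FAST i → i=2. Stack: []
LOAD_FAST i → push 2. Stack: [2]
LOAD_CONST → push 2. Stack: [2, 2]
COMPARE_OP bool(<) → 2 vs 2 = False. Stack: [False]
POP_JUMP_IF_FALSE → pop False; jump. Stack: []
LOAD_FAST z → push 48000. Stack: [48000]
RETURN_VALUE → return 48000.

48000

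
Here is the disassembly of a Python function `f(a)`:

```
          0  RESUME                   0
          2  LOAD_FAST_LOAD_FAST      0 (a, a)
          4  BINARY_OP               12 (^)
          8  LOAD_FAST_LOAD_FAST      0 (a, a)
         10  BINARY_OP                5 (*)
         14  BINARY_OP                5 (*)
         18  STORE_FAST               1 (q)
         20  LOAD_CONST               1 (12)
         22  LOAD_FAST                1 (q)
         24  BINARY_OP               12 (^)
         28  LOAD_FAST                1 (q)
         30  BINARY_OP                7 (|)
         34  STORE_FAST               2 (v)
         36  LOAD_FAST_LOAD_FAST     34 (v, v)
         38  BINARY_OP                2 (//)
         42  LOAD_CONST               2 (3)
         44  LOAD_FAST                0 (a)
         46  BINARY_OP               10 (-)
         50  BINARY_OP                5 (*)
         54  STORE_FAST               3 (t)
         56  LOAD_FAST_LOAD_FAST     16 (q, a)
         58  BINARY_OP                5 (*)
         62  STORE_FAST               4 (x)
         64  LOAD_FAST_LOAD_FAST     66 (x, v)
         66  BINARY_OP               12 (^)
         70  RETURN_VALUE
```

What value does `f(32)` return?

12

LOAD_FAST_LOAD_FAST a,a → push 32,32. Stack: [32, 32]
BINARY_OP ^ → 32 ^ 32 = 0. Stack: [0]
LOAD_FAST_LOAD_FAST a,a → push 32,32. Stack: [0, 32, 32]
BINARY_OP * → 32 * 32 = 1024. Stack: [0, 1024]
BINARY_OP * → 0 * 1024 = 0. Stack: [0]
STORE_FAST q → q=0. Stack: []
LOAD_CONST → push 12. Stack: [12]
LOAD_FAST q → push 0. Stack: [12, 0]
BINARY_OP ^ → 12 ^ 0 = 12. Stack: [12]
LOAD_FAST q → push 0. Stack: [12, 0]
BINARY_OP | → 12 | 0 = 12. Stack: [12]
STORE_FAST v → v=12. Stack: []
LOAD_FAST_LOAD_FAST v,v → push 12,12. Stack: [12, 12]
BINARY_OP // → 12 // 12 = 1. Stack: [1]
LOAD_CONST → push 3. Stack: [1, 3]
LOAD_FAST a → push 32. Stack: [1, 3, 32]
BINARY_OP - → 3 - 32 = -29. Stack: [1, -29]
BINARY_OP * → 1 * -29 = -29. Stack: [-29]
STORE_FAST t → t=-29. Stack: []
LOAD_FAST_LOAD_FAST q,a → push 0,32. Stack: [0, 32]
BINARY_OP * → 0 * 32 = 0. Stack: [0]
STORE_FAST x → x=0. Stack: []
LOAD_FAST_LOAD_FAST x,v → push 0,12. Stack: [0, 12]
BINARY_OP ^ → 0 ^ 12 = 12. Stack: [12]
RETURN_VALUE → return 12.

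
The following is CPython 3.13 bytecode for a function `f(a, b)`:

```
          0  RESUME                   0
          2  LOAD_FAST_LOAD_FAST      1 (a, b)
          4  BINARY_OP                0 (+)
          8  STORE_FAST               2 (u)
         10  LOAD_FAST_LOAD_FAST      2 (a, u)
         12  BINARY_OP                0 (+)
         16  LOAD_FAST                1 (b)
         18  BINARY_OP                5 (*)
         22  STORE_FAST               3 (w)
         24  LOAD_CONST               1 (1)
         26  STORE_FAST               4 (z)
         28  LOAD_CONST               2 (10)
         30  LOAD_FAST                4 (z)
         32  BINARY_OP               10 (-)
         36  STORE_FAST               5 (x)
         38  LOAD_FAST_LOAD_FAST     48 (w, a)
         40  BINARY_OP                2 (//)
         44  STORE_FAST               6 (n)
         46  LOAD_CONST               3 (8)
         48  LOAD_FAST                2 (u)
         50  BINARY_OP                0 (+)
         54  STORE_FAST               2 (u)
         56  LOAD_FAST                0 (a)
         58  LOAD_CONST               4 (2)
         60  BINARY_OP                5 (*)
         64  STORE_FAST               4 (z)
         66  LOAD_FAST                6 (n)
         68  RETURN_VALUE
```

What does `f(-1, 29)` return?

-783

LOAD_FAST_LOAD_FAST a,b → push -1,29. Stack: [-1, 29]
BINARY_OP + → -1 + 29 = 28. Stack: [28]
STORE_FAST u → u=28. Stack: []
LOAD_FAST_LOAD_FAST a,u → push -1,28. Stack: [-1, 28]
BINARY_OP + → -1 + 28 = 27. Stack: [27]
LOAD_FAST b → push 29. Stack: [27, 29]
BINARY_OP * → 27 * 29 = 783. Stack: [783]
STORE_FAST w → w=783. Stack: []
LOAD_CONST → push 1. Stack: [1]
STORE_FAST z → z=1. Stack: []
LOAD_CONST → push 10. Stack: [10]
LOAD_FAST z → push 1. Stack: [10, 1]
BINARY_OP - → 10 - 1 = 9. Stack: [9]
STORE_FAST x → x=9. Stack: []
LOAD_FAST_LOAD_FAST w,a → push 783,-1. Stack: [783, -1]
BINARY_OP // → 783 // -1 = -783. Stack: [-783]
STORE_FAST n → n=-783. Stack: []
LOAD_CONST → push 8. Stack: [8]
LOAD_FAST u → push 28. Stack: [8, 28]
BINARY_OP + → 8 + 28 = 36. Stack: [36]
STORE_FAST u → u=36. Stack: []
LOAD_FAST a → push -1. Stack: [-1]
LOAD_CONST → push 2. Stack: [-1, 2]
BINARY_OP * → -1 * 2 = -2. Stack: [-2]
STORE_FAST z → z=-2. Stack: []
LOAD_FAST n → push -783. Stack: [-783]
RETURN_VALUE → return -783.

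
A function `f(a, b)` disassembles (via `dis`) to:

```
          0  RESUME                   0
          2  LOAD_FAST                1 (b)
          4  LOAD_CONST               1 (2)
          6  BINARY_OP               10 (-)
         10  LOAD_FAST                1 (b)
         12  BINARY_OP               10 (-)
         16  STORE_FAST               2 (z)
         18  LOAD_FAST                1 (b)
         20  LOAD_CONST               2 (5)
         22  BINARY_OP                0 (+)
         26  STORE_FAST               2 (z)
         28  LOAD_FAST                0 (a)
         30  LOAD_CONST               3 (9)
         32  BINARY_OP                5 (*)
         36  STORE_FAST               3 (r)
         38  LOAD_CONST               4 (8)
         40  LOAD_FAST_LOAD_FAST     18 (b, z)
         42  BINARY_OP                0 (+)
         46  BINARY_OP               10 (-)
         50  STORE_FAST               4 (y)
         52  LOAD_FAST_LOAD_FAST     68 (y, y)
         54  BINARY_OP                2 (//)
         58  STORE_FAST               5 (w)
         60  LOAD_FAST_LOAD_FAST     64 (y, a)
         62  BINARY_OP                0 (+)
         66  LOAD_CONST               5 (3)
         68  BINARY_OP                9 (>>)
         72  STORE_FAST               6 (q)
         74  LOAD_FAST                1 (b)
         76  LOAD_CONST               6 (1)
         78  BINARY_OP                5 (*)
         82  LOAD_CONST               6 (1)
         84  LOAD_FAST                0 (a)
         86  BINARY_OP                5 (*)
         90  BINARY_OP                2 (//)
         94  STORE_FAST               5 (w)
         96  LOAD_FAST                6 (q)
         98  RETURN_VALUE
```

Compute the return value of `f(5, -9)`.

LOAD_FAST b → push -9. Stack: [-9]
LOAD_CONST → push 2. Stack: [-9, 2]
BINARY_OP - → -9 - 2 = -11. Stack: [-11]
LOAD_FAST b → push -9. Stack: [-11, -9]
BINARY_OP - → -11 - -9 = -2. Stack: [-2]
STORE_FAST z → z=-2. Stack: []
LOAD_FAST b → push -9. Stack: [-9]
LOAD_CONST → push 5. Stack: [-9, 5]
BINARY_OP + → -9 + 5 = -4. Stack: [-4]
STORE_FAST z → z=-4. Stack: []
LOAD_FAST a → push 5. Stack: [5]
LOAD_CONST → push 9. Stack: [5, 9]
BINARY_OP * → 5 * 9 = 45. Stack: [45]
STORE_FAST r → r=45. Stack: []
LOAD_CONST → push 8. Stack: [8]
LOAD_FAST_LOAD_FAST b,z → push -9,-4. Stack: [8, -9, -4]
BINARY_OP + → -9 + -4 = -13. Stack: [8, -13]
BINARY_OP - → 8 - -13 = 21. Stack: [21]
STORE_FAST y → y=21. Stack: []
LOAD_FAST_LOAD_FAST y,y → push 21,21. Stack: [21, 21]
BINARY_OP // → 21 // 21 = 1. Stack: [1]
STORE_FAST w → w=1. Stack: []
LOAD_FAST_LOAD_FAST y,a → push 21,5. Stack: [21, 5]
BINARY_OP + → 21 + 5 = 26. Stack: [26]
LOAD_CONST → push 3. Stack: [26, 3]
BINARY_OP >> → 26 >> 3 = 3. Stack: [3]
STORE_FAST q → q=3. Stack: []
LOAD_FAST b → push -9. Stack: [-9]
LOAD_CONST → push 1. Stack: [-9, 1]
BINARY_OP * → -9 * 1 = -9. Stack: [-9]
LOAD_CONST → push 1. Stack: [-9, 1]
LOAD_FAST a → push 5. Stack: [-9, 1, 5]
BINARY_OP * → 1 * 5 = 5. Stack: [-9, 5]
BINARY_OP // → -9 // 5 = -2. Stack: [-2]
STORE_FAST w → w=-2. Stack: []
LOAD_FAST q → push 3. Stack: [3]
RETURN_VALUE → return 3.

3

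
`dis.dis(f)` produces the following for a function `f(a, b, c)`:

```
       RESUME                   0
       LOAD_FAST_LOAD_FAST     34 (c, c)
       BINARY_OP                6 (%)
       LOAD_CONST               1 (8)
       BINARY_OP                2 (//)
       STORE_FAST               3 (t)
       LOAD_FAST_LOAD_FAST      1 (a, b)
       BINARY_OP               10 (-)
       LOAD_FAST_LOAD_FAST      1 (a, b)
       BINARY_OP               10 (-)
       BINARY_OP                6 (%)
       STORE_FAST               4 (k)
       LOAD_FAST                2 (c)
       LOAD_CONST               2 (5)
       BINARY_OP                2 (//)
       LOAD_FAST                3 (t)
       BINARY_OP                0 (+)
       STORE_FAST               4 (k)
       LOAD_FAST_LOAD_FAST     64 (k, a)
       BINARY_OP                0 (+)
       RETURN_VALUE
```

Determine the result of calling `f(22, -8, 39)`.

29

LOAD_FAST_LOAD_FAST c,c → push 39,39. Stack: [39, 39]
BINARY_OP % → 39 % 39 = 0. Stack: [0]
LOAD_CONST → push 8. Stack: [0, 8]
BINARY_OP // → 0 // 8 = 0. Stack: [0]
STORE_FAST t → t=0. Stack: []
LOAD_FAST_LOAD_FAST a,b → push 22,-8. Stack: [22, -8]
BINARY_OP - → 22 - -8 = 30. Stack: [30]
LOAD_FAST_LOAD_FAST a,b → push 22,-8. Stack: [30, 22, -8]
BINARY_OP - → 22 - -8 = 30. Stack: [30, 30]
BINARY_OP % → 30 % 30 = 0. Stack: [0]
STORE_FAST k → k=0. Stack: []
LOAD_FAST c → push 39. Stack: [39]
LOAD_CONST → push 5. Stack: [39, 5]
BINARY_OP // → 39 // 5 = 7. Stack: [7]
LOAD_FAST t → push 0. Stack: [7, 0]
BINARY_OP + → 7 + 0 = 7. Stack: [7]
STORE_FAST k → k=7. Stack: []
LOAD_FAST_LOAD_FAST k,a → push 7,22. Stack: [7, 22]
BINARY_OP + → 7 + 22 = 29. Stack: [29]
RETURN_VALUE → return 29.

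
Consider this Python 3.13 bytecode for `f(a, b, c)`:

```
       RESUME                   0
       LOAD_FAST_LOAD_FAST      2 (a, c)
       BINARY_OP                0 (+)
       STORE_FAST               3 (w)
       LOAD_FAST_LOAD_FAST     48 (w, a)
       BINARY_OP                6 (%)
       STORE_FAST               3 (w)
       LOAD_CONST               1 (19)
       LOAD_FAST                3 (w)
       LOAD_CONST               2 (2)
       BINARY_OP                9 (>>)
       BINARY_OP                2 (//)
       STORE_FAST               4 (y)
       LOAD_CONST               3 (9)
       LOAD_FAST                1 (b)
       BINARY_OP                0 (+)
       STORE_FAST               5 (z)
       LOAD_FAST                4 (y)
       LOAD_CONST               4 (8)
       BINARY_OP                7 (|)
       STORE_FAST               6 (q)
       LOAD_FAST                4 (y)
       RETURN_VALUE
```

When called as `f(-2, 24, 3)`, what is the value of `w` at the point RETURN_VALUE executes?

LOAD_FAST_LOAD_FAST a,c → push -2,3. Stack: [-2, 3]
BINARY_OP + → -2 + 3 = 1. Stack: [1]
STORE_FAST w → w=1. Stack: []
LOAD_FAST_LOAD_FAST w,a → push 1,-2. Stack: [1, -2]
BINARY_OP % → 1 % -2 = -1. Stack: [-1]
STORE_FAST w → w=-1. Stack: []
LOAD_CONST → push 19. Stack: [19]
LOAD_FAST w → push -1. Stack: [19, -1]
LOAD_CONST → push 2. Stack: [19, -1, 2]
BINARY_OP >> → -1 >> 2 = -1. Stack: [19, -1]
BINARY_OP // → 19 // -1 = -19. Stack: [-19]
STORE_FAST y → y=-19. Stack: []
LOAD_CONST → push 9. Stack: [9]
LOAD_FAST b → push 24. Stack: [9, 24]
BINARY_OP + → 9 + 24 = 33. Stack: [33]
STORE_FAST z → z=33. Stack: []
LOAD_FAST y → push -19. Stack: [-19]
LOAD_CONST → push 8. Stack: [-19, 8]
BINARY_OP | → -19 | 8 = -19. Stack: [-19]
STORE_FAST q → q=-19. Stack: []
LOAD_FAST y → push -19. Stack: [-19]
RETURN_VALUE → return -19.

-1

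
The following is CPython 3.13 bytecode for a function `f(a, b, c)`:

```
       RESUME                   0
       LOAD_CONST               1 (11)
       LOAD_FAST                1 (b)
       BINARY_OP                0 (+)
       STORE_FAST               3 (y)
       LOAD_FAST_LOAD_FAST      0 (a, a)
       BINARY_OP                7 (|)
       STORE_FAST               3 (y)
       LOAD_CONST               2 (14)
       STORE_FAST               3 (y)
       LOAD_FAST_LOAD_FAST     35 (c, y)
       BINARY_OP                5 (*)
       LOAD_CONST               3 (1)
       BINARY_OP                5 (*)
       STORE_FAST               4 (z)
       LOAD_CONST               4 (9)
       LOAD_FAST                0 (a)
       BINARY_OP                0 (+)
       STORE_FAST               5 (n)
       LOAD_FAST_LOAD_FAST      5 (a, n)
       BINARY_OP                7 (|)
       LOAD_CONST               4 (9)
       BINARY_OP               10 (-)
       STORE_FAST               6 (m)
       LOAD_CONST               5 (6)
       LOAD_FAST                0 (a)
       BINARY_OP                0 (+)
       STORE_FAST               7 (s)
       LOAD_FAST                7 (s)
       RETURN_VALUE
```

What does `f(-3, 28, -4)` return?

LOAD_CONST → push 11. Stack: [11]
LOAD_FAST b → push 28. Stack: [11, 28]
BINARY_OP + → 11 + 28 = 39. Stack: [39]
STORE_FAST y → y=39. Stack: []
LOAD_FAST_LOAD_FAST a,a → push -3,-3. Stack: [-3, -3]
BINARY_OP | → -3 | -3 = -3. Stack: [-3]
STORE_FAST y → y=-3. Stack: []
LOAD_CONST → push 14. Stack: [14]
STORE_FAST y → y=14. Stack: []
LOAD_FAST_LOAD_FAST c,y → push -4,14. Stack: [-4, 14]
BINARY_OP * → -4 * 14 = -56. Stack: [-56]
LOAD_CONST → push 1. Stack: [-56, 1]
BINARY_OP * → -56 * 1 = -56. Stack: [-56]
STORE_FAST z → z=-56. Stack: []
LOAD_CONST → push 9. Stack: [9]
LOAD_FAST a → push -3. Stack: [9, -3]
BINARY_OP + → 9 + -3 = 6. Stack: [6]
STORE_FAST n → n=6. Stack: []
LOAD_FAST_LOAD_FAST a,n → push -3,6. Stack: [-3, 6]
BINARY_OP | → -3 | 6 = -1. Stack: [-1]
LOAD_CONST → push 9. Stack: [-1, 9]
BINARY_OP - → -1 - 9 = -10. Stack: [-10]
STORE_FAST m → m=-10. Stack: []
LOAD_CONST → push 6. Stack: [6]
LOAD_FAST a → push -3. Stack: [6, -3]
BINARY_OP + → 6 + -3 = 3. Stack: [3]
STORE_FAST s → s=3. Stack: []
LOAD_FAST s → push 3. Stack: [3]
RETURN_VALUE → return 3.

3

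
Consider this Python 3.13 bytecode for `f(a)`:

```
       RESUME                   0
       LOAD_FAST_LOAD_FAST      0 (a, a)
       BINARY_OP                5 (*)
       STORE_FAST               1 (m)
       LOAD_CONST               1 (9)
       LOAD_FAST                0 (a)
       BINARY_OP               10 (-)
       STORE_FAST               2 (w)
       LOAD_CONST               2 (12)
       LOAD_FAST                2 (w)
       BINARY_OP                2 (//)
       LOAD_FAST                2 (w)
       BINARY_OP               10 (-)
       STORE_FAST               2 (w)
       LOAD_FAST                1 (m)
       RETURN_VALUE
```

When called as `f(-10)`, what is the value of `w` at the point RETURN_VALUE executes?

-19

LOAD_FAST_LOAD_FAST a,a → push -10,-10. Stack: [-10, -10]
BINARY_OP * → -10 * -10 = 100. Stack: [100]
STORE_FAST m → m=100. Stack: []
LOAD_CONST → push 9. Stack: [9]
LOAD_FAST a → push -10. Stack: [9, -10]
BINARY_OP - → 9 - -10 = 19. Stack: [19]
STORE_FAST w → w=19. Stack: []
LOAD_CONST → push 12. Stack: [12]
LOAD_FAST w → push 19. Stack: [12, 19]
BINARY_OP // → 12 // 19 = 0. Stack: [0]
LOAD_FAST w → push 19. Stack: [0, 19]
BINARY_OP - → 0 - 19 = -19. Stack: [-19]
STORE_FAST w → w=-19. Stack: []
LOAD_FAST m → push 100. Stack: [100]
RETURN_VALUE → return 100.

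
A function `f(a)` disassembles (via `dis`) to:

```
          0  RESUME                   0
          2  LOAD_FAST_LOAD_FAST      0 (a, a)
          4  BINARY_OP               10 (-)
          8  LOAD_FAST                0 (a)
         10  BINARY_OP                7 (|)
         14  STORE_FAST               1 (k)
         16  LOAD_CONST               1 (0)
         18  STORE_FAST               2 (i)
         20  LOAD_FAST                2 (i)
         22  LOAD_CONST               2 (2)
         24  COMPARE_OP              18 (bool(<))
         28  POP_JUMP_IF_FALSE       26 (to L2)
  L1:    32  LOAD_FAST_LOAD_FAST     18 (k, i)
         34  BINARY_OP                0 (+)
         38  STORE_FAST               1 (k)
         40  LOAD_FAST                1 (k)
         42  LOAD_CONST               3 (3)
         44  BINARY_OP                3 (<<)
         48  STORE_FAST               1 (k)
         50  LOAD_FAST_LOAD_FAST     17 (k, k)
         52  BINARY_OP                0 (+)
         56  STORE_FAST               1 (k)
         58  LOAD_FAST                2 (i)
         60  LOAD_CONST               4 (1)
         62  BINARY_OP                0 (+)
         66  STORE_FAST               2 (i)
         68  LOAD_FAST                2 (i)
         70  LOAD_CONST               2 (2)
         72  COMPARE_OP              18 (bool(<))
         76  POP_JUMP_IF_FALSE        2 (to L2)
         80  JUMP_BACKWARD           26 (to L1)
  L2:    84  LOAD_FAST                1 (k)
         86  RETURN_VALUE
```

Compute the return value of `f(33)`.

LOAD_FAST_LOAD_FAST a,a → push 33,33. Stack: [33, 33]
BINARY_OP - → 33 - 33 = 0. Stack: [0]
LOAD_FAST a → push 33. Stack: [0, 33]
BINARY_OP | → 0 | 33 = 33. Stack: [33]
STORE_FAST k → k=33. Stack: []
LOAD_CONST → push 0. Stack: [0]
STORE_FAST i → i=0. Stack: []
LOAD_FAST i → push 0. Stack: [0]
LOAD_CONST → push 2. Stack: [0, 2]
COMPARE_OP bool(<) → 0 vs 2 = True. Stack: [True]
POP_JUMP_IF_FALSE → pop True; no jump. Stack: []
LOAD_FAST_LOAD_FAST k,i → push 33,0. Stack: [33, 0]
BINARY_OP + → 33 + 0 = 33. Stack: [33]
STORE_FAST k → k=33. Stack: []
LOAD_FAST k → push 33. Stack: [33]
LOAD_CONST → push 3. Stack: [33, 3]
BINARY_OP << → 33 << 3 = 264. Stack: [264]
STORE_FAST k → k=264. Stack: []
LOAD_FAST_LOAD_FAST k,k → push 264,264. Stack: [264, 264]
BINARY_OP + → 264 + 264 = 528. Stack: [528]
STORE_FAST k → k=528. Stack: []
LOAD_FAST i → push 0. Stack: [0]
LOAD_CONST → push 1. Stack: [0, 1]
BINARY_OP + → 0 + 1 = 1. Stack: [1]
STORE_FAST i → i=1. Stack: []
LOAD_FAST i → push 1. Stack: [1]
LOAD_CONST → push 2. Stack: [1, 2]
COMPARE_OP bool(<) → 1 vs 2 = True. Stack: [True]
POP_JUMP_IF_FALSE → pop True; no jump. Stack: []
LOAD_FAST_LOAD_FAST k,i → push 528,1. Stack: [528, 1]
BINARY_OP + → 528 + 1 = 529. Stack: [529]
STORE_FAST k → k=529. Stack: []
LOAD_FAST k → push 529. Stack: [529]
LOAD_CONST → push 3. Stack: [529, 3]
BINARY_OP << → 529 << 3 = 4232. Stack: [4232]
STORE_FAST k → k=4232. Stack: []
LOAD_FAST_LOAD_FAST k,k → push 4232,4232. Stack: [4232, 4232]
BINARY_OP + → 4232 + 4232 = 8464. Stack: [8464]
STORE_FAST k → k=8464. Stack: []
LOAD_FAST i → push 1. Stack: [1]
LOAD_CONST → push 1. Stack: [1, 1]
BINARY_OP + → 1 + 1 = 2. Stack: [2]
STORE_FAST i → i=2. Stack: []
LOAD_FAST i → push 2. Stack: [2]
LOAD_CONST → push 2. Stack: [2, 2]
COMPARE_OP bool(<) → 2 vs 2 = False. Stack: [False]
POP_JUMP_IF_FALSE → pop False; jump. Stack: []
LOAD_FAST k → push 8464. Stack: [8464]
RETURN_VALUE → return 8464.

8464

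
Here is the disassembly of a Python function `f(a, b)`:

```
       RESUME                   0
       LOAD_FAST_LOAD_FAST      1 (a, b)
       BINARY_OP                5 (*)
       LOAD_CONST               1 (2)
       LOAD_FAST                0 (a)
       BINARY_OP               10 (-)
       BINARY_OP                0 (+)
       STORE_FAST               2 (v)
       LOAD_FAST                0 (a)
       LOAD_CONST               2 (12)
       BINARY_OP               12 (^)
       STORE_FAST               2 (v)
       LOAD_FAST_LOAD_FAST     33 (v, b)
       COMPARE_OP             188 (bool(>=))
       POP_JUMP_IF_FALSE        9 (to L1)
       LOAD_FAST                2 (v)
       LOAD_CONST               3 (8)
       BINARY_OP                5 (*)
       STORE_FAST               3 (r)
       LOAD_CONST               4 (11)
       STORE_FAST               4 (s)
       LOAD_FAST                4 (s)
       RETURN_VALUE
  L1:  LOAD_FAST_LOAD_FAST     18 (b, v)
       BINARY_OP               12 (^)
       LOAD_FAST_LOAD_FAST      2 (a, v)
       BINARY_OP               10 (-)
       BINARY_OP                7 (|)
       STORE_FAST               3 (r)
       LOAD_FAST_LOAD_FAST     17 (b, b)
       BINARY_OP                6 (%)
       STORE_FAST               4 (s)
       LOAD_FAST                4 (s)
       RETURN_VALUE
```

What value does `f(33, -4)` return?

LOAD_FAST_LOAD_FAST a,b → push 33,-4. Stack: [33, -4]
BINARY_OP * → 33 * -4 = -132. Stack: [-132]
LOAD_CONST → push 2. Stack: [-132, 2]
LOAD_FAST a → push 33. Stack: [-132, 2, 33]
BINARY_OP - → 2 - 33 = -31. Stack: [-132, -31]
BINARY_OP + → -132 + -31 = -163. Stack: [-163]
STORE_FAST v → v=-163. Stack: []
LOAD_FAST a → push 33. Stack: [33]
LOAD_CONST → push 12. Stack: [33, 12]
BINARY_OP ^ → 33 ^ 12 = 45. Stack: [45]
STORE_FAST v → v=45. Stack: []
LOAD_FAST_LOAD_FAST v,b → push 45,-4. Stack: [45, -4]
COMPARE_OP bool(>=) → 45 vs -4 = True. Stack: [True]
POP_JUMP_IF_FALSE → pop True; no jump. Stack: []
LOAD_FAST v → push 45. Stack: [45]
LOAD_CONST → push 8. Stack: [45, 8]
BINARY_OP * → 45 * 8 = 360. Stack: [360]
STORE_FAST r → r=360. Stack: []
LOAD_CONST → push 11. Stack: [11]
STORE_FAST s → s=11. Stack: []
LOAD_FAST s → push 11. Stack: [11]
RETURN_VALUE → return 11.

11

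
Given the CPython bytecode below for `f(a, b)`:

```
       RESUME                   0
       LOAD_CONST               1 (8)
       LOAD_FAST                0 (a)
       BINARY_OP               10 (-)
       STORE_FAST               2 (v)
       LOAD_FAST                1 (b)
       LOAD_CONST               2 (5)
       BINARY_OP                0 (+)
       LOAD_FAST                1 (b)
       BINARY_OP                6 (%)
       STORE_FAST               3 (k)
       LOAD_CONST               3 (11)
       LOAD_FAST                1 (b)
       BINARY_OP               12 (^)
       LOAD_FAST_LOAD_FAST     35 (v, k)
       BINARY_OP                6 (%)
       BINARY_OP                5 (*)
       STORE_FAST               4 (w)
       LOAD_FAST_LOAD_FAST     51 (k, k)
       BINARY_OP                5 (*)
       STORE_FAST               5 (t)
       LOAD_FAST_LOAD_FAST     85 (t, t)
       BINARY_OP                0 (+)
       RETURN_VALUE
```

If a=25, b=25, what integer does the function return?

LOAD_CONST → push 8. Stack: [8]
LOAD_FAST a → push 25. Stack: [8, 25]
BINARY_OP - → 8 - 25 = -17. Stack: [-17]
STORE_FAST v → v=-17. Stack: []
LOAD_FAST b → push 25. Stack: [25]
LOAD_CONST → push 5. Stack: [25, 5]
BINARY_OP + → 25 + 5 = 30. Stack: [30]
LOAD_FAST b → push 25. Stack: [30, 25]
BINARY_OP % → 30 % 25 = 5. Stack: [5]
STORE_FAST k → k=5. Stack: []
LOAD_CONST → push 11. Stack: [11]
LOAD_FAST b → push 25. Stack: [11, 25]
BINARY_OP ^ → 11 ^ 25 = 18. Stack: [18]
LOAD_FAST_LOAD_FAST v,k → push -17,5. Stack: [18, -17, 5]
BINARY_OP % → -17 % 5 = 3. Stack: [18, 3]
BINARY_OP * → 18 * 3 = 54. Stack: [54]
STORE_FAST w → w=54. Stack: []
LOAD_FAST_LOAD_FAST k,k → push 5,5. Stack: [5, 5]
BINARY_OP * → 5 * 5 = 25. Stack: [25]
STORE_FAST t → t=25. Stack: []
LOAD_FAST_LOAD_FAST t,t → push 25,25. Stack: [25, 25]
BINARY_OP + → 25 + 25 = 50. Stack: [50]
RETURN_VALUE → return 50.

50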